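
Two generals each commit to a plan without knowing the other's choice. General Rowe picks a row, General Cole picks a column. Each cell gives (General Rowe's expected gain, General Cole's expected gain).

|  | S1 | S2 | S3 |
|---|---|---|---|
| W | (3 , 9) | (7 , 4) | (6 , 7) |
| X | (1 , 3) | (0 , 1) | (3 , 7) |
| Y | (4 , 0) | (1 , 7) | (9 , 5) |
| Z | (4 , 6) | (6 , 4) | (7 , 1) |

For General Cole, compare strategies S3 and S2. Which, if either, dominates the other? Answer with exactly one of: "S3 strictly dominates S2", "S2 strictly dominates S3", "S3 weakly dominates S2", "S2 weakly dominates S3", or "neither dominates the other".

S3's payoffs vs S2's, by General Rowe's action — W: 7>4, X: 7>1, Y: 5<7, Z: 1<4.
S3 does better at W, X but worse at Y, Z; neither strategy dominates the other.

neither dominates the other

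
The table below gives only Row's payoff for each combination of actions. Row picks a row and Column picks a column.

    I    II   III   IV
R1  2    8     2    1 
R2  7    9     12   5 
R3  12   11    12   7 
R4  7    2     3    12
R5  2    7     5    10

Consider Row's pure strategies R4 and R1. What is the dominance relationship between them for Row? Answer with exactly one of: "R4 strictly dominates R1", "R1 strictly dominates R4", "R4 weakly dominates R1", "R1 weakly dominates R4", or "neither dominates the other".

R4's payoffs vs R1's, by Column's action — I: 7>2, II: 2<8, III: 3>2, IV: 12>1.
R4 does better at I, III, IV but worse at II; neither strategy dominates the other.

neither dominates the other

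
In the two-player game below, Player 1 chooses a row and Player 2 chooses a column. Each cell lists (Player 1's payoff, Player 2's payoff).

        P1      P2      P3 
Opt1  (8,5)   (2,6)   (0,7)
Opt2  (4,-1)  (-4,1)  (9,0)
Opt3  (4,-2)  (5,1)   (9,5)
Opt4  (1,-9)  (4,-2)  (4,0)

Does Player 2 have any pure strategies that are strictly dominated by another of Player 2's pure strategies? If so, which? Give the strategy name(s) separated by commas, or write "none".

P1

P2 strictly dominates P1 — Opt1: 6>5, Opt2: 1>-1, Opt3: 1>-2, Opt4: -2>-9.
Nothing dominates P2: P1 at Opt1 (6>5); P3 at Opt2 (1>0).
P3: no other strategy beats it everywhere (P1 at Opt1 (7>5); P2 at Opt1 (7>6)).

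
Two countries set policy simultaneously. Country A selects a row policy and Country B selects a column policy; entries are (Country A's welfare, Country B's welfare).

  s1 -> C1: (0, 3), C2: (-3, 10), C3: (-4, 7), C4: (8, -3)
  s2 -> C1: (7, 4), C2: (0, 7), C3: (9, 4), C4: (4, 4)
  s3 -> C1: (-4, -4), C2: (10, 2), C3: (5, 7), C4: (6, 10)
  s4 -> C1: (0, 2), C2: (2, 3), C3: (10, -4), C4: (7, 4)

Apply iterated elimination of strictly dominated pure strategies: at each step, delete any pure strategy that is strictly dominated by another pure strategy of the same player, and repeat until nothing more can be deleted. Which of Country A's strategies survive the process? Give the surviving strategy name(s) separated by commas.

Column C1 is eliminated: C2 beats it against every remaining row (s1: 10>3, s2: 7>4, s3: 2>-4, s4: 3>2).
For Country A, s4 strictly dominates s2 on the remaining columns (C2: 2>0, C3: 10>9, C4: 7>4); eliminate s2.
Among the remaining strategies, none is strictly dominated by another pure strategy of the same player, so the elimination stops.
Surviving strategies — Country A: {s1, s3, s4}; Country B: {C2, C3, C4}.

s1, s3, s4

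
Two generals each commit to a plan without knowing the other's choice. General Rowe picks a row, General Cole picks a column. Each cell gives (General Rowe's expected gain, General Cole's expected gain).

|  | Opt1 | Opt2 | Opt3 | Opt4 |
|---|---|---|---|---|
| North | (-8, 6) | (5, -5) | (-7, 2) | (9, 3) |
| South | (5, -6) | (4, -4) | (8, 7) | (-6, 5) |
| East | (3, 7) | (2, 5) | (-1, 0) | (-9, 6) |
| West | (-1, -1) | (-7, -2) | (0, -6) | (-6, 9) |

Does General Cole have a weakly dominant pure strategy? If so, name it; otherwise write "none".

Opt1 fails to dominate Opt2 at South (-6<-4).
Opt2 fails to dominate Opt1 at North (-5<6).
Opt3 fails to dominate Opt1 at North (2<6).
Opt4 fails to dominate Opt1 at North (3<6).
No single strategy dominates all the others.

none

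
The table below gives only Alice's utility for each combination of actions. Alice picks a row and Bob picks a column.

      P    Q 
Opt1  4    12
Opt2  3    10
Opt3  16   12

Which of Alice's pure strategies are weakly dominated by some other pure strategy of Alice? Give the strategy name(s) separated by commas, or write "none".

Opt1: dominated, since Opt3 does at least as well everywhere (P: 16>4, Q: 12=12).
Opt2 is weakly dominated by Opt1 (P: 4>3, Q: 12>10).
Opt3 is not dominated — it holds its own against Opt1 at P (16>4); Opt2 at P (16>3).

Opt1, Opt2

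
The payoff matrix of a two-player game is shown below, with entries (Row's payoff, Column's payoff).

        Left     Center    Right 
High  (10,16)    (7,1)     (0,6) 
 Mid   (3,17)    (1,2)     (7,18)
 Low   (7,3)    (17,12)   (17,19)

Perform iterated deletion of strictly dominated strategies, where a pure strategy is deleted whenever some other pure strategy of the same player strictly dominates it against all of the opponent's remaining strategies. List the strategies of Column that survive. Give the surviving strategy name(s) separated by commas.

Left, Right

Row Mid is eliminated: Low beats it against every remaining column (Left: 7>3, Center: 17>1, Right: 17>7).
For Column, Right strictly dominates Center on the remaining rows (High: 6>1, Low: 19>12); eliminate Center.
Among the remaining strategies, none is strictly dominated by another pure strategy of the same player, so the elimination stops.
Surviving strategies — Row: {High, Low}; Column: {Left, Right}.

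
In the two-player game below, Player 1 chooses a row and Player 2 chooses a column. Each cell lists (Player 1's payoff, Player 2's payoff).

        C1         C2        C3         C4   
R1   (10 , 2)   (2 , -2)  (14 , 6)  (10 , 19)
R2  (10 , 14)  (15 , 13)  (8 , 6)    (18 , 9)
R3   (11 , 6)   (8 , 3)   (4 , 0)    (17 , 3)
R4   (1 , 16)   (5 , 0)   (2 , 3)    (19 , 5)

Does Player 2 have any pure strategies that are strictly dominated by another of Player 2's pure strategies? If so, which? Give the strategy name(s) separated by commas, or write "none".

Nothing dominates C1: C2 at R1 (2>-2); C3 at R2 (14>6); C4 at R2 (14>9).
C1 strictly dominates C2 — R1: 2>-2, R2: 14>13, R3: 6>3, R4: 16>0.
C4 strictly dominates C3 — R1: 19>6, R2: 9>6, R3: 3>0, R4: 5>3.
Nothing dominates C4: C1 at R1 (19>2); C2 at R1 (19>-2); C3 at R1 (19>6).

C2, C3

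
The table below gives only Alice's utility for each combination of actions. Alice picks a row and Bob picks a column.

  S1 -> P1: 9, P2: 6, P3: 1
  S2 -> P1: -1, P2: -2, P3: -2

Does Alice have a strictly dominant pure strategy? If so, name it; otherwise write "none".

S1 vs S2: P1: 9>-1, P2: 6>-2, P3: 1>-2.
S1 strictly beats every other strategy against every opponent action, so it is strictly dominant.

S1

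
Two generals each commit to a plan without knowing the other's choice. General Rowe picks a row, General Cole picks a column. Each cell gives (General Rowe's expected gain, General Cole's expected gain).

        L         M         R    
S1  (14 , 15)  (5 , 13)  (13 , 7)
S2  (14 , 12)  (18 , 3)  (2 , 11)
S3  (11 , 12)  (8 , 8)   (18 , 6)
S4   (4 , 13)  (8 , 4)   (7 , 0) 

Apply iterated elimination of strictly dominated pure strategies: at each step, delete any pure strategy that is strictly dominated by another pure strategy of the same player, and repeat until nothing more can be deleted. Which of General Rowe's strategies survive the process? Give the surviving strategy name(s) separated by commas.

S1, S2

Column M is eliminated: L beats it against every remaining row (S1: 15>13, S2: 12>3, S3: 12>8, S4: 13>4).
For General Rowe, S1 strictly dominates S4 on the remaining columns (L: 14>4, R: 13>7); eliminate S4.
General Cole's strategy R is strictly dominated by L (S1: 15>7, S2: 12>11, S3: 12>6) and is removed.
General Rowe's strategy S3 is strictly dominated by S1 (L: 14>11) and is removed.
Among the remaining strategies, none is strictly dominated by another pure strategy of the same player, so the elimination stops.
Surviving strategies — General Rowe: {S1, S2}; General Cole: {L}.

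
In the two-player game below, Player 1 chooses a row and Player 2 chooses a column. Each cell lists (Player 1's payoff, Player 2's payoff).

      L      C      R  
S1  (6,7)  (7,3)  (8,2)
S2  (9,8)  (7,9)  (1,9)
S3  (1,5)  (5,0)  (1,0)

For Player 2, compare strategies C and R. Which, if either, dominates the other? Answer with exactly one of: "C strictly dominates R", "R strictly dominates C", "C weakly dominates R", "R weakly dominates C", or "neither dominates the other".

C weakly dominates R

C's payoffs vs R's, by Player 1's action — S1: 3>2, S2: 9=9, S3: 0=0.
C is at least as good everywhere and strictly better somewhere (tied only at S2, S3), so C weakly but not strictly dominates R.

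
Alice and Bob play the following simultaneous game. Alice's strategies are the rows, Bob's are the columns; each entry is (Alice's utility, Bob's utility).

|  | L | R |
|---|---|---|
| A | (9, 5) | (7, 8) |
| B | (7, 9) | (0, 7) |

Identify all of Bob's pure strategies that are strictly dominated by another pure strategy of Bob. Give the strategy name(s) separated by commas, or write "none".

Nothing dominates L: R at B (9>7).
Nothing dominates R: L at A (8>5).

none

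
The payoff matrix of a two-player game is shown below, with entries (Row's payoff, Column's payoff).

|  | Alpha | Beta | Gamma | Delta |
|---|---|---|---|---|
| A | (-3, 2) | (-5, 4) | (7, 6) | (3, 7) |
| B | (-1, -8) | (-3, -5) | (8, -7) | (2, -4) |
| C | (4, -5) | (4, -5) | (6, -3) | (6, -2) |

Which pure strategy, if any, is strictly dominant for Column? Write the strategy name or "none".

Delta vs Alpha: A: 7>2, B: -4>-8, C: -2>-5.
Delta vs Beta: A: 7>4, B: -4>-5, C: -2>-5.
Delta vs Gamma: A: 7>6, B: -4>-7, C: -2>-3.
Delta strictly beats every other strategy against every opponent action, so it is strictly dominant.

Delta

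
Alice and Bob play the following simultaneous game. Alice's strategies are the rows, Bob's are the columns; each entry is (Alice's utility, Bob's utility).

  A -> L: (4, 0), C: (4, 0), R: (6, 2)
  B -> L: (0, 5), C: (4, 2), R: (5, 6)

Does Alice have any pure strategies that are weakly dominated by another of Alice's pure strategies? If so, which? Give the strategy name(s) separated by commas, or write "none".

A: no other strategy beats it everywhere (B at L (4>0)).
B is weakly dominated by A (L: 4>0, C: 4=4, R: 6>5).

B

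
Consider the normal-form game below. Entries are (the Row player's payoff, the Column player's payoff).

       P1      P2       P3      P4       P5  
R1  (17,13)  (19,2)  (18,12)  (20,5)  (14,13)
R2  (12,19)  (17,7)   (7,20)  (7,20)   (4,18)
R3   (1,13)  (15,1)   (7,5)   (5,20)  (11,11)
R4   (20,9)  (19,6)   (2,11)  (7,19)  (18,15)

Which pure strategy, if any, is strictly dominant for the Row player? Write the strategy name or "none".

R1 fails to dominate R4 at P1 (17<20).
R2 fails to dominate R1 at P1 (12<17).
R3 fails to dominate R1 at P1 (1<17).
R4 fails to dominate R1 at P2 (19=19).
No single strategy dominates all the others.

none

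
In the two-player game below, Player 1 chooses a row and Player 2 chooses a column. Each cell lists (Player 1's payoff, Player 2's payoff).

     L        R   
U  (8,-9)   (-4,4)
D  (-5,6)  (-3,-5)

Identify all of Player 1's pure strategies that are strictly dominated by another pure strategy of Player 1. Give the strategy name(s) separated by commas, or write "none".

none

Nothing dominates U: D at L (8>-5).
D is not dominated — it holds its own against U at R (-3>-4).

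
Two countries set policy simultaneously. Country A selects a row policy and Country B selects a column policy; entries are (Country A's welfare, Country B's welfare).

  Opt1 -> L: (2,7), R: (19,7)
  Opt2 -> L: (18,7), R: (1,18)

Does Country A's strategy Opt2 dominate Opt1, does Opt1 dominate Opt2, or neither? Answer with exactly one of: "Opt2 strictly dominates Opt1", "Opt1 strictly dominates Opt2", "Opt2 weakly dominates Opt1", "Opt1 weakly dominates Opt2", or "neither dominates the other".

neither dominates the other

Opt2's payoffs vs Opt1's, by Country B's action — L: 18>2, R: 1<19.
Opt2 does better at L but worse at R; neither strategy dominates the other.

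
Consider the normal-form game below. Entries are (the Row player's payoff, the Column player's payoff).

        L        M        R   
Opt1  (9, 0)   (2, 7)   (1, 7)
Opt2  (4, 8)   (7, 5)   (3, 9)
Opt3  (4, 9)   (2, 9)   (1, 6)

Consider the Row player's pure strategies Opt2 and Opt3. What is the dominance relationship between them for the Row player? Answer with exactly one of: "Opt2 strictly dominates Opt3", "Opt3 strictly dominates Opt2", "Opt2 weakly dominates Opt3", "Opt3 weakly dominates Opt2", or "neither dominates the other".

Compare Opt2 to Opt3 across every action of the Column player: L: 4=4, M: 7>2, R: 3>1.
Opt2 is at least as good everywhere and strictly better somewhere (tied only at L), so Opt2 weakly but not strictly dominates Opt3.

Opt2 weakly dominates Opt3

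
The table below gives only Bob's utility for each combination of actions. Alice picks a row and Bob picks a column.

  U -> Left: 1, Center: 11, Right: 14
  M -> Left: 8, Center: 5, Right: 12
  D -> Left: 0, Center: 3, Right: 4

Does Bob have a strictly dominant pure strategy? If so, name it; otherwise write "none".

Right vs Left: U: 14>1, M: 12>8, D: 4>0.
Right vs Center: U: 14>11, M: 12>5, D: 4>3.
Right strictly beats every other strategy against every opponent action, so it is strictly dominant.

Right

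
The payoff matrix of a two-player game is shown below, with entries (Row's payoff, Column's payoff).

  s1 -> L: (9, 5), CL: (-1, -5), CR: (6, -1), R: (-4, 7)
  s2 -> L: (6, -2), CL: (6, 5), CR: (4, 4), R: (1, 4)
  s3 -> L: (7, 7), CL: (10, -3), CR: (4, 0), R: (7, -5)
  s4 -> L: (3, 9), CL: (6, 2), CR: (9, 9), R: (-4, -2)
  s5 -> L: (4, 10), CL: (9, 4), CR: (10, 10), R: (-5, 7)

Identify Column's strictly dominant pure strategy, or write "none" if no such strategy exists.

L fails to dominate CL at s2 (-2<5).
CL fails to dominate L at s1 (-5<5).
CR fails to dominate L at s1 (-1<5).
R fails to dominate L at s3 (-5<7).
No single strategy dominates all the others.

none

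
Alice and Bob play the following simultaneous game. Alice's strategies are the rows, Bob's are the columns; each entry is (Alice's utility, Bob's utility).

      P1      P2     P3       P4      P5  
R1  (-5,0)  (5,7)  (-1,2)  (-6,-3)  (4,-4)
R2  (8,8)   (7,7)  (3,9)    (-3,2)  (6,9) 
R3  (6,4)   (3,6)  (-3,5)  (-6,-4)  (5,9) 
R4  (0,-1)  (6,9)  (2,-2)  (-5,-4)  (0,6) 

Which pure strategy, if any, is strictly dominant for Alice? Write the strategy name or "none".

R2

R2 vs R1: P1: 8>-5, P2: 7>5, P3: 3>-1, P4: -3>-6, P5: 6>4.
R2 vs R3: P1: 8>6, P2: 7>3, P3: 3>-3, P4: -3>-6, P5: 6>5.
R2 vs R4: P1: 8>0, P2: 7>6, P3: 3>2, P4: -3>-5, P5: 6>0.
R2 strictly beats every other strategy against every opponent action, so it is strictly dominant.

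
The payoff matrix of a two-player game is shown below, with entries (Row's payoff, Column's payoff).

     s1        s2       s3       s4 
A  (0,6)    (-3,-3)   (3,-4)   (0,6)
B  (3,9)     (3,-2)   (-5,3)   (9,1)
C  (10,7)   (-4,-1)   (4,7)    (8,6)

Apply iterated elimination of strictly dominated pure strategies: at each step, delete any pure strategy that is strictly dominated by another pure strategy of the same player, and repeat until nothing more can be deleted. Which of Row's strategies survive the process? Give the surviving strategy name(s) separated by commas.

For Column, s1 strictly dominates s2 on the remaining rows (A: 6>-3, B: 9>-2, C: 7>-1); eliminate s2.
Row A is eliminated: C beats it against every remaining column (s1: 10>0, s3: 4>3, s4: 8>0).
For Column, s1 strictly dominates s4 on the remaining rows (B: 9>1, C: 7>6); eliminate s4.
Row B is eliminated: C beats it against every remaining column (s1: 10>3, s3: 4>-5).
Among the remaining strategies, none is strictly dominated by another pure strategy of the same player, so the elimination stops.
Surviving strategies — Row: {C}; Column: {s1, s3}.

C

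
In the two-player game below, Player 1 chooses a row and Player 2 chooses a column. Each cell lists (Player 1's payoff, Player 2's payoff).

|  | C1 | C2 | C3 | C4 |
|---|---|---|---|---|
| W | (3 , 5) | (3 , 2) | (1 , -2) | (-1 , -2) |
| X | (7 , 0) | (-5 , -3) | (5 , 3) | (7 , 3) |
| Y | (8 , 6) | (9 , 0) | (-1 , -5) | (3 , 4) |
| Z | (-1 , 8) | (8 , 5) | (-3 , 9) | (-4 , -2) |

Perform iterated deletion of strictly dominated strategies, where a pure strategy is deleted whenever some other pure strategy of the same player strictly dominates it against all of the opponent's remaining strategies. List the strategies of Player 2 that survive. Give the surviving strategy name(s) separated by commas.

C1, C3, C4

Row Z is eliminated: Y beats it against every remaining column (C1: 8>-1, C2: 9>8, C3: -1>-3, C4: 3>-4).
Column C2 is eliminated: C1 beats it against every remaining row (W: 5>2, X: 0>-3, Y: 6>0).
For Player 1, X strictly dominates W on the remaining columns (C1: 7>3, C3: 5>1, C4: 7>-1); eliminate W.
Among the remaining strategies, none is strictly dominated by another pure strategy of the same player, so the elimination stops.
Surviving strategies — Player 1: {X, Y}; Player 2: {C1, C3, C4}.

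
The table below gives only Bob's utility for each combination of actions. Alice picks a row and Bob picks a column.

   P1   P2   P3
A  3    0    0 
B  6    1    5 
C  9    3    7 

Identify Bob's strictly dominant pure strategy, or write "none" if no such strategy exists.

P1 vs P2: A: 3>0, B: 6>1, C: 9>3.
P1 vs P3: A: 3>0, B: 6>5, C: 9>7.
P1 strictly beats every other strategy against every opponent action, so it is strictly dominant.

P1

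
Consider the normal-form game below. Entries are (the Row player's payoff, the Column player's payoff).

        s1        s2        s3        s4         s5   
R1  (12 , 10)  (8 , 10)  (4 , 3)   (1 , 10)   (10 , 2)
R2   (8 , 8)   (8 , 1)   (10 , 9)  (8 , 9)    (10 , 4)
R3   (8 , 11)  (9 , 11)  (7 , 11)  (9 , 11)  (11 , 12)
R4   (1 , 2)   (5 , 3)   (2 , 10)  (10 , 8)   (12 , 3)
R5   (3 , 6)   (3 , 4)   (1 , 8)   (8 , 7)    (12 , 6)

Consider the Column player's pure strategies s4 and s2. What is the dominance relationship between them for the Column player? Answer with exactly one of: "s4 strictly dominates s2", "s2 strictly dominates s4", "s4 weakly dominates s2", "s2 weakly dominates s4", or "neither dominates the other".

s4 weakly dominates s2

Compare s4 to s2 across every action of the Row player: R1: 10=10, R2: 9>1, R3: 11=11, R4: 8>3, R5: 7>4.
s4 is at least as good everywhere and strictly better somewhere (tied only at R1, R3), so s4 weakly but not strictly dominates s2.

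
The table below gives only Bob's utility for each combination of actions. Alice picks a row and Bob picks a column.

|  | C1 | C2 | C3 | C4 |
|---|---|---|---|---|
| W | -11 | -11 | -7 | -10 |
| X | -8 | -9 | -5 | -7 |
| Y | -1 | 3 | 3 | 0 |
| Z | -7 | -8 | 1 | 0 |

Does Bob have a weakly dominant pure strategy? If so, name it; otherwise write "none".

C3

C3 vs C1: W: -7>-11, X: -5>-8, Y: 3>-1, Z: 1>-7.
C3 vs C2: W: -7>-11, X: -5>-9, Y: 3=3, Z: 1>-8.
C3 vs C4: W: -7>-10, X: -5>-7, Y: 3>0, Z: 1>0.
C3 is at least as good as every other strategy against every opponent action, so it is weakly dominant.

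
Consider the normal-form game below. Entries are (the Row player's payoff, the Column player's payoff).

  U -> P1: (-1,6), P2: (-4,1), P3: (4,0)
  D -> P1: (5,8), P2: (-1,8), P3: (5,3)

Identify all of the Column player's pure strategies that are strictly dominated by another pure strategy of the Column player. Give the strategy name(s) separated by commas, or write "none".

P1 is not dominated — it holds its own against P2 at U (6>1); P3 at U (6>0).
P2: no other strategy beats it everywhere (P1 at D (8=8); P3 at U (1>0)).
P3: dominated, since P1 does at least as well everywhere (U: 6>0, D: 8>3).

P3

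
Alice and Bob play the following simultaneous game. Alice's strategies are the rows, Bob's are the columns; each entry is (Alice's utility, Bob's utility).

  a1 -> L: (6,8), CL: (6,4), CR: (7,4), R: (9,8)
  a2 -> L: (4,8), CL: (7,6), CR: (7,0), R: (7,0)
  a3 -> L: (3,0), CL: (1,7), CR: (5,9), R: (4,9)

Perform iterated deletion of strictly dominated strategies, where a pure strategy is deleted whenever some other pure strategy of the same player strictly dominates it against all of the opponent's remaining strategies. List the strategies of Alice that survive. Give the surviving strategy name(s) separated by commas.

For Alice, a1 strictly dominates a3 on the remaining columns (L: 6>3, CL: 6>1, CR: 7>5, R: 9>4); eliminate a3.
Bob's strategy CL is strictly dominated by L (a1: 8>4, a2: 8>6) and is removed.
For Bob, L strictly dominates CR on the remaining rows (a1: 8>4, a2: 8>0); eliminate CR.
Alice's strategy a2 is strictly dominated by a1 (L: 6>4, R: 9>7) and is removed.
Among the remaining strategies, none is strictly dominated by another pure strategy of the same player, so the elimination stops.
Surviving strategies — Alice: {a1}; Bob: {L, R}.

a1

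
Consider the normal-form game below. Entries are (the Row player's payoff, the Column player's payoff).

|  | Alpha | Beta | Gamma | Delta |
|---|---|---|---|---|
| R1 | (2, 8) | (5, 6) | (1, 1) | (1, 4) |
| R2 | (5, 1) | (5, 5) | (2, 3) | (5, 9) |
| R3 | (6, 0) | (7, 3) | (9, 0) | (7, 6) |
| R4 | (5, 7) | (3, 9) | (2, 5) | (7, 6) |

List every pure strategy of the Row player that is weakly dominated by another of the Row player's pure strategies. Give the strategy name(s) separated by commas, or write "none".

R1, R2, R4

R1 is weakly dominated by R2 (Alpha: 5>2, Beta: 5=5, Gamma: 2>1, Delta: 5>1).
R2: dominated, since R3 does at least as well everywhere (Alpha: 6>5, Beta: 7>5, Gamma: 9>2, Delta: 7>5).
R3: no other strategy beats it everywhere (R1 at Alpha (6>2); R2 at Alpha (6>5); R4 at Alpha (6>5)).
R3 weakly dominates R4 — Alpha: 6>5, Beta: 7>3, Gamma: 9>2, Delta: 7=7.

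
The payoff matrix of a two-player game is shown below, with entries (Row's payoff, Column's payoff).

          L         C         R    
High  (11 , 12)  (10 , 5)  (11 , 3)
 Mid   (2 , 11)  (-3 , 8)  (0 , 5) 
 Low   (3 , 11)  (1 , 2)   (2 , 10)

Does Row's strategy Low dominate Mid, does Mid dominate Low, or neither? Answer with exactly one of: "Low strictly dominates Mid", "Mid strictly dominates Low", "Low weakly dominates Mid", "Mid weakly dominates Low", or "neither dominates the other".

Low strictly dominates Mid

Compare Low to Mid across every action of Column: L: 3>2, C: 1>-3, R: 2>0.
Every comparison favours Low, so Low strictly dominates Mid.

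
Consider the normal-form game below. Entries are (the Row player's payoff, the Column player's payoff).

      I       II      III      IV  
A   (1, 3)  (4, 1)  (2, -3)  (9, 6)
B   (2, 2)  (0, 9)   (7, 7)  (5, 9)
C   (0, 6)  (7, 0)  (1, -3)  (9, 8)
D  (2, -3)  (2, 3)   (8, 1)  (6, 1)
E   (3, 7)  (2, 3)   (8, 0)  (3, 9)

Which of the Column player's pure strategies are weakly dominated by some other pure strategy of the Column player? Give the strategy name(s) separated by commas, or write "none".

I is weakly dominated by IV (A: 6>3, B: 9>2, C: 8>6, D: 1>-3, E: 9>7).
Nothing dominates II: I at B (9>2); III at A (1>-3); IV at D (3>1).
III is weakly dominated by II (A: 1>-3, B: 9>7, C: 0>-3, D: 3>1, E: 3>0).
IV: no other strategy beats it everywhere (I at A (6>3); II at A (6>1); III at A (6>-3)).

I, III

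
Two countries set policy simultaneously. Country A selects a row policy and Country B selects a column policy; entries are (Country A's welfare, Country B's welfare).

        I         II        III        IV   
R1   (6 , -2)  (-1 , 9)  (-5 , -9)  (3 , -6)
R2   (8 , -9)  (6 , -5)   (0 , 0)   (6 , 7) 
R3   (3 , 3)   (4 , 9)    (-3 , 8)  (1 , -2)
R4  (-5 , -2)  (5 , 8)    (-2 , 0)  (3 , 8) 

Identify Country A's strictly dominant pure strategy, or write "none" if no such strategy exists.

R2

R2 vs R1: I: 8>6, II: 6>-1, III: 0>-5, IV: 6>3.
R2 vs R3: I: 8>3, II: 6>4, III: 0>-3, IV: 6>1.
R2 vs R4: I: 8>-5, II: 6>5, III: 0>-2, IV: 6>3.
R2 strictly beats every other strategy against every opponent action, so it is strictly dominant.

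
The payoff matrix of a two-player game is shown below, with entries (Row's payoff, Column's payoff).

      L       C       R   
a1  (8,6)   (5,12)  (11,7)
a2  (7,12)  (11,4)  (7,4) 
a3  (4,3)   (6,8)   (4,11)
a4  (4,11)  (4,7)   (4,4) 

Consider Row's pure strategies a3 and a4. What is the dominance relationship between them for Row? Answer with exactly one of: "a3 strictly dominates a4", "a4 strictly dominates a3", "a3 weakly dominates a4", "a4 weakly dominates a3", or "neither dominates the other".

a3 weakly dominates a4

a3's payoffs vs a4's, by Column's action — L: 4=4, C: 6>4, R: 4=4.
a3 is at least as good everywhere and strictly better somewhere (tied only at L, R), so a3 weakly but not strictly dominates a4.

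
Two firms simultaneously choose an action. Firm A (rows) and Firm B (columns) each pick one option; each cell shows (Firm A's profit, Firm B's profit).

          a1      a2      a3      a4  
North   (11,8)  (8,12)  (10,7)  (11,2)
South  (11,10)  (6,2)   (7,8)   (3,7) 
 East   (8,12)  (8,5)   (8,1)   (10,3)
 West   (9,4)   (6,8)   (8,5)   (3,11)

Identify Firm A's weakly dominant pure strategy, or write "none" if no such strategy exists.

North

North vs South: a1: 11=11, a2: 8>6, a3: 10>7, a4: 11>3.
North vs East: a1: 11>8, a2: 8=8, a3: 10>8, a4: 11>10.
North vs West: a1: 11>9, a2: 8>6, a3: 10>8, a4: 11>3.
North is at least as good as every other strategy against every opponent action, so it is weakly dominant.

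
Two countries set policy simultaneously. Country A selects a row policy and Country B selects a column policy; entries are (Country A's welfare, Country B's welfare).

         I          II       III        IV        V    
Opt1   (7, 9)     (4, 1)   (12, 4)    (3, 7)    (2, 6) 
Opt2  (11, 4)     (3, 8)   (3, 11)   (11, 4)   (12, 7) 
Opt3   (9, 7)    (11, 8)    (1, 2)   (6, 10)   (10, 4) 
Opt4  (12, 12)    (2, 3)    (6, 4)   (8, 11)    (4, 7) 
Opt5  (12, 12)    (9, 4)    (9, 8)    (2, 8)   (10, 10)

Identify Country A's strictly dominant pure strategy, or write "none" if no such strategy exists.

none

Opt1 fails to dominate Opt2 at I (7<11).
Opt2 fails to dominate Opt1 at II (3<4).
Opt3 fails to dominate Opt1 at III (1<12).
Opt4 fails to dominate Opt1 at II (2<4).
Opt5 fails to dominate Opt1 at III (9<12).
No single strategy dominates all the others.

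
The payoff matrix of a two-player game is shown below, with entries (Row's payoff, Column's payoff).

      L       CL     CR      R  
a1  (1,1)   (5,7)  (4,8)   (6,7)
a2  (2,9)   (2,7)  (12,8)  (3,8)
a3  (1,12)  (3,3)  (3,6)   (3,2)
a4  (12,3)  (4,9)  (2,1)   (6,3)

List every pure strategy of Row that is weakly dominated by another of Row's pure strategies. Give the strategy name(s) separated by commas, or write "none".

Nothing dominates a1: a2 at CL (5>2); a3 at CL (5>3); a4 at CL (5>4).
a2: no other strategy beats it everywhere (a1 at L (2>1); a3 at L (2>1); a4 at CR (12>2)).
a3 is weakly dominated by a1 (L: 1=1, CL: 5>3, CR: 4>3, R: 6>3).
Nothing dominates a4: a1 at L (12>1); a2 at L (12>2); a3 at L (12>1).

a3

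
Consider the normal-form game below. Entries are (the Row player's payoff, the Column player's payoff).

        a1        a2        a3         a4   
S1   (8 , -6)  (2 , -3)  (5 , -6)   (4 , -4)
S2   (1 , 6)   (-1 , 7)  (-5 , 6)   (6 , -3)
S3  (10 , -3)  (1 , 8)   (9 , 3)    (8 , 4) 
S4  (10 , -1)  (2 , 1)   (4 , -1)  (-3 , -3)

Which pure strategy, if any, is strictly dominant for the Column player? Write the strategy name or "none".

a2 vs a1: S1: -3>-6, S2: 7>6, S3: 8>-3, S4: 1>-1.
a2 vs a3: S1: -3>-6, S2: 7>6, S3: 8>3, S4: 1>-1.
a2 vs a4: S1: -3>-4, S2: 7>-3, S3: 8>4, S4: 1>-3.
a2 strictly beats every other strategy against every opponent action, so it is strictly dominant.

a2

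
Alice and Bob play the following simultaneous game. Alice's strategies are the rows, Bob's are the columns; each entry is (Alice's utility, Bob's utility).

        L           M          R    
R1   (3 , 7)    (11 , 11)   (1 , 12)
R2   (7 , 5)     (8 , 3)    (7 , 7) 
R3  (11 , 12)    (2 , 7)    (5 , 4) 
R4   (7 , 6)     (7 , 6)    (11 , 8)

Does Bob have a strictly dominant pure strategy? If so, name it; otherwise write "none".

L fails to dominate M at R1 (7<11).
M fails to dominate L at R2 (3<5).
R fails to dominate L at R3 (4<12).
No single strategy dominates all the others.

none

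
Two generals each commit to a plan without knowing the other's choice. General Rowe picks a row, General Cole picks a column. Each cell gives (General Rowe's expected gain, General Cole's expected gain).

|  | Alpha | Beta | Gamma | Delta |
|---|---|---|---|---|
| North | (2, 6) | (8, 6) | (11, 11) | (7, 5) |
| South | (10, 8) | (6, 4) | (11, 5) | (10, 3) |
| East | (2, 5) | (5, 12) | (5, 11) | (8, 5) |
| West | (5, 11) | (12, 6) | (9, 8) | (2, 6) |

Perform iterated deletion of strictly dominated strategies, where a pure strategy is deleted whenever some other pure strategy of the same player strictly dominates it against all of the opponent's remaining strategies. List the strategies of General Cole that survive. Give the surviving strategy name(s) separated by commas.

Row East is eliminated: South beats it against every remaining column (Alpha: 10>2, Beta: 6>5, Gamma: 11>5, Delta: 10>8).
General Cole's strategy Beta is strictly dominated by Gamma (North: 11>6, South: 5>4, West: 8>6) and is removed.
General Rowe's strategy West is strictly dominated by South (Alpha: 10>5, Gamma: 11>9, Delta: 10>2) and is removed.
For General Cole, Alpha strictly dominates Delta on the remaining rows (North: 6>5, South: 8>3); eliminate Delta.
Among the remaining strategies, none is strictly dominated by another pure strategy of the same player, so the elimination stops.
Surviving strategies — General Rowe: {North, South}; General Cole: {Alpha, Gamma}.

Alpha, Gamma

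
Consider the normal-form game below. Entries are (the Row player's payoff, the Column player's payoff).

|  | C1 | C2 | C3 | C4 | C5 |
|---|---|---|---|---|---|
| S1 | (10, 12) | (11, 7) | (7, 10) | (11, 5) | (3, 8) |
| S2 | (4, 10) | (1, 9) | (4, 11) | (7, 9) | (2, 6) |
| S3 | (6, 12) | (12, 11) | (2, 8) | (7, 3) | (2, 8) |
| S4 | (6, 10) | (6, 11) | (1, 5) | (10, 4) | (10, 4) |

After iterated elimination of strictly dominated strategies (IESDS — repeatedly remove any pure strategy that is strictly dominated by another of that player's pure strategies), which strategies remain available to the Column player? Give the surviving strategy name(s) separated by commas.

For the Row player, S1 strictly dominates S2 on the remaining columns (C1: 10>4, C2: 11>1, C3: 7>4, C4: 11>7, C5: 3>2); eliminate S2.
The Column player's strategy C3 is strictly dominated by C1 (S1: 12>10, S3: 12>8, S4: 10>5) and is removed.
The Column player's strategy C4 is strictly dominated by C1 (S1: 12>5, S3: 12>3, S4: 10>4) and is removed.
The Column player's strategy C5 is strictly dominated by C1 (S1: 12>8, S3: 12>8, S4: 10>4) and is removed.
The Row player's strategy S4 is strictly dominated by S1 (C1: 10>6, C2: 11>6) and is removed.
For the Column player, C1 strictly dominates C2 on the remaining rows (S1: 12>7, S3: 12>11); eliminate C2.
Row S3 is eliminated: S1 beats it against every remaining column (C1: 10>6).
Among the remaining strategies, none is strictly dominated by another pure strategy of the same player, so the elimination stops.
Surviving strategies — the Row player: {S1}; the Column player: {C1}.

C1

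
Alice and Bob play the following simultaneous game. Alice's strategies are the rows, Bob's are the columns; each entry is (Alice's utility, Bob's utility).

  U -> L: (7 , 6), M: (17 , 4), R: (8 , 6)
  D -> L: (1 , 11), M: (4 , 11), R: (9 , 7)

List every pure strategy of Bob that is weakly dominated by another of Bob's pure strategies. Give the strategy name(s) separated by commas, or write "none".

L: no other strategy beats it everywhere (M at U (6>4); R at D (11>7)).
M: dominated, since L does at least as well everywhere (U: 6>4, D: 11=11).
R is weakly dominated by L (U: 6=6, D: 11>7).

M, R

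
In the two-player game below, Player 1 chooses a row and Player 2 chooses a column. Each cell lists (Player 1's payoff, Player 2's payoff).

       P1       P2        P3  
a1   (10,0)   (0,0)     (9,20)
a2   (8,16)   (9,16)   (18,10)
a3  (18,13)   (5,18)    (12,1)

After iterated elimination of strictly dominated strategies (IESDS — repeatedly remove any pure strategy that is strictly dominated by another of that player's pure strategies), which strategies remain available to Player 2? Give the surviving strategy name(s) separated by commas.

For Player 1, a3 strictly dominates a1 on the remaining columns (P1: 18>10, P2: 5>0, P3: 12>9); eliminate a1.
Player 2's strategy P3 is strictly dominated by P1 (a2: 16>10, a3: 13>1) and is removed.
Among the remaining strategies, none is strictly dominated by another pure strategy of the same player, so the elimination stops.
Surviving strategies — Player 1: {a2, a3}; Player 2: {P1, P2}.

P1, P2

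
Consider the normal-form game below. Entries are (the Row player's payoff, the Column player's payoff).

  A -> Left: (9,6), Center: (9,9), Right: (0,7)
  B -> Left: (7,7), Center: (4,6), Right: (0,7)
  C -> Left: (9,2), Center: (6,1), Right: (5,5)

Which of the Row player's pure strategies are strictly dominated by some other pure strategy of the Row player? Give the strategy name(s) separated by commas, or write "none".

B

Nothing dominates A: B at Left (9>7); C at Left (9=9).
B: dominated, since C does at least as well everywhere (Left: 9>7, Center: 6>4, Right: 5>0).
Nothing dominates C: A at Left (9=9); B at Left (9>7).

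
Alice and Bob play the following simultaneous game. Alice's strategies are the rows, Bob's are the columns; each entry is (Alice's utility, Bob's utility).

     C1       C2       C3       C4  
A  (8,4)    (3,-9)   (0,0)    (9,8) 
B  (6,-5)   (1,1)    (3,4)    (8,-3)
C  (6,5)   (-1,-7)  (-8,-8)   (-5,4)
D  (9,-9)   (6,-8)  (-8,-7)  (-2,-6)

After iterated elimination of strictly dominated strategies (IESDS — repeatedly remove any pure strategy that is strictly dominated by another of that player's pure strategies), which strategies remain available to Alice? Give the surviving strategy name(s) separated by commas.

Alice's strategy C is strictly dominated by A (C1: 8>6, C2: 3>-1, C3: 0>-8, C4: 9>-5) and is removed.
Bob's strategy C1 is strictly dominated by C4 (A: 8>4, B: -3>-5, D: -6>-9) and is removed.
For Bob, C3 strictly dominates C2 on the remaining rows (A: 0>-9, B: 4>1, D: -7>-8); eliminate C2.
Row D is eliminated: A beats it against every remaining column (C3: 0>-8, C4: 9>-2).
Among the remaining strategies, none is strictly dominated by another pure strategy of the same player, so the elimination stops.
Surviving strategies — Alice: {A, B}; Bob: {C3, C4}.

A, B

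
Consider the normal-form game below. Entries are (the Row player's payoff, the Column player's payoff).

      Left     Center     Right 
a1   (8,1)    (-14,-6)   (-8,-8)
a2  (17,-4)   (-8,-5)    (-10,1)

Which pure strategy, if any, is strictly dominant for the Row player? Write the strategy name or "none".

a1 fails to dominate a2 at Left (8<17).
a2 fails to dominate a1 at Right (-10<-8).
No single strategy dominates all the others.

none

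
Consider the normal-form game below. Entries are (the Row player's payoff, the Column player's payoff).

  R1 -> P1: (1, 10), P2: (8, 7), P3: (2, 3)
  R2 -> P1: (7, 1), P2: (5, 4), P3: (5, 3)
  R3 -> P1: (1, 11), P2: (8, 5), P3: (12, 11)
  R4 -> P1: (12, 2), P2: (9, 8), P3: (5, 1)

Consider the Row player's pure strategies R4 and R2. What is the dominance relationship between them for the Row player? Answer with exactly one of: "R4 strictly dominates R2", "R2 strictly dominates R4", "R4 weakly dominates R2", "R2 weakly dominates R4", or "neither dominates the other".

R4's payoffs vs R2's, by the Column player's action — P1: 12>7, P2: 9>5, P3: 5=5.
R4 is at least as good everywhere and strictly better somewhere (tied only at P3), so R4 weakly but not strictly dominates R2.

R4 weakly dominates R2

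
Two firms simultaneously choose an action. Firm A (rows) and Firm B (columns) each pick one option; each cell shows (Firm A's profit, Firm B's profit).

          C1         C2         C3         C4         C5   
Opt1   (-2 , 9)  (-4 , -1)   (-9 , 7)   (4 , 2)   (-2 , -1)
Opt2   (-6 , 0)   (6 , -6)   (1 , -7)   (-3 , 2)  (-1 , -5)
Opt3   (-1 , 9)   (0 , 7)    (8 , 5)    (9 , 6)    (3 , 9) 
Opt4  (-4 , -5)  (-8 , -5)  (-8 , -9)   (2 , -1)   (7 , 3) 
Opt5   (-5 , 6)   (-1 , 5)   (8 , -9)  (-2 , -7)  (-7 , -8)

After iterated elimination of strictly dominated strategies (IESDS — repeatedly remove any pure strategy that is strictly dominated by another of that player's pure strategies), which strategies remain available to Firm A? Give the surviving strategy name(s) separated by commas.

Row Opt1 is eliminated: Opt3 beats it against every remaining column (C1: -1>-2, C2: 0>-4, C3: 8>-9, C4: 9>4, C5: 3>-2).
Firm B's strategy C3 is strictly dominated by C1 (Opt2: 0>-7, Opt3: 9>5, Opt4: -5>-9, Opt5: 6>-9) and is removed.
For Firm A, Opt3 strictly dominates Opt5 on the remaining columns (C1: -1>-5, C2: 0>-1, C4: 9>-2, C5: 3>-7); eliminate Opt5.
For Firm B, C5 strictly dominates C2 on the remaining rows (Opt2: -5>-6, Opt3: 9>7, Opt4: 3>-5); eliminate C2.
For Firm A, Opt3 strictly dominates Opt2 on the remaining columns (C1: -1>-6, C4: 9>-3, C5: 3>-1); eliminate Opt2.
Firm B's strategy C4 is strictly dominated by C5 (Opt3: 9>6, Opt4: 3>-1) and is removed.
Among the remaining strategies, none is strictly dominated by another pure strategy of the same player, so the elimination stops.
Surviving strategies — Firm A: {Opt3, Opt4}; Firm B: {C1, C5}.

Opt3, Opt4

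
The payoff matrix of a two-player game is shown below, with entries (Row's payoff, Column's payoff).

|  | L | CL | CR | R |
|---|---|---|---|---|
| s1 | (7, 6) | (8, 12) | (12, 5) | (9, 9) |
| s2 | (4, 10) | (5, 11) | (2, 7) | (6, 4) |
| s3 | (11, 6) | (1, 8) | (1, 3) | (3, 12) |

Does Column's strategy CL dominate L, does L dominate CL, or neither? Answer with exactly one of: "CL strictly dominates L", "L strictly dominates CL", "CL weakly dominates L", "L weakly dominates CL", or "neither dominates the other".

CL strictly dominates L

Compare CL to L across every action of Row: s1: 12>6, s2: 11>10, s3: 8>6.
CL gives a strictly higher payoff against every action of Row, so CL strictly dominates L.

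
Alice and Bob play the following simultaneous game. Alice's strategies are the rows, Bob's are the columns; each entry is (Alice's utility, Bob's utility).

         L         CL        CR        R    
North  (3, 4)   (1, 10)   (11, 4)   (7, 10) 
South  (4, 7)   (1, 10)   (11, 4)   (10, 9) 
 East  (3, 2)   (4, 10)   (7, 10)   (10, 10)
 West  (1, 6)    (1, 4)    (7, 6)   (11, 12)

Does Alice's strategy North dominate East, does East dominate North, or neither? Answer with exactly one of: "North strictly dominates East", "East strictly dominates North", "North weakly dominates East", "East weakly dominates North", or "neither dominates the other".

Compare North to East across every action of Bob: L: 3=3, CL: 1<4, CR: 11>7, R: 7<10.
North does better at CR but worse at CL, R; neither strategy dominates the other.

neither dominates the other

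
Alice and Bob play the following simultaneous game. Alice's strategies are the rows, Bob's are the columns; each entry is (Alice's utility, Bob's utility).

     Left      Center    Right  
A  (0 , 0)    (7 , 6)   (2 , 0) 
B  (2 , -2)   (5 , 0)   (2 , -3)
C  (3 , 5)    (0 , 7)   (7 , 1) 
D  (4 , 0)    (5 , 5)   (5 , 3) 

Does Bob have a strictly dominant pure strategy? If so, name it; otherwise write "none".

Center

Center vs Left: A: 6>0, B: 0>-2, C: 7>5, D: 5>0.
Center vs Right: A: 6>0, B: 0>-3, C: 7>1, D: 5>3.
Center strictly beats every other strategy against every opponent action, so it is strictly dominant.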